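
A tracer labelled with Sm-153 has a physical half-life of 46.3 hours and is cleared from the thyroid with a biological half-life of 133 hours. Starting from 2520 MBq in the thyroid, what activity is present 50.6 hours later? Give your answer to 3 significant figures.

908 MBq

1/t_eff = 1/t_phys + 1/t_biol = 1/46.3 + 1/133 = 0.029117 per hour.
t_eff = 46.3 × 133 / (46.3 + 133) ≈ 34.344 hours.
Remaining = 2520 × (1/2)^(50.6/34.344) = 2520 × (1/2)^1.4733 ≈ 907.58 MBq.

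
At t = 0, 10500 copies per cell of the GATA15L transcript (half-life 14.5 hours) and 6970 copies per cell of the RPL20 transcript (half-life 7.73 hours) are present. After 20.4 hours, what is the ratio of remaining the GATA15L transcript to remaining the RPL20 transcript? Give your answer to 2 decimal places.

3.54

GATA15L transcript: 10500 × (1/2)^(20.4/14.5) = 10500 × (1/2)^1.4069 ≈ 3959.8 copies per cell.
RPL20 transcript: 6970 × (1/2)^(20.4/7.73) = 6970 × (1/2)^2.6391 ≈ 1118.9 copies per cell.
Ratio ≈ 3959.8 / 1118.9 ≈ 3.539.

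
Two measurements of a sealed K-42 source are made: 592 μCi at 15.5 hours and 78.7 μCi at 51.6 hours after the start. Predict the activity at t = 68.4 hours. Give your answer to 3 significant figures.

30.8 μCi

Over Δt = 51.6 − 15.5 = 36.1 hours, the level fell by a factor of 592/78.7 ≈ 7.5222.
n = log₂(7.5222) ≈ 2.9112 half-lives, so t½ = 36.1/2.9112 ≈ 12.401 hours.
From t = 51.6 to t = 68.4: 78.7 × (1/2)^((68.4−51.6)/12.401) ≈ 30.771 μCi.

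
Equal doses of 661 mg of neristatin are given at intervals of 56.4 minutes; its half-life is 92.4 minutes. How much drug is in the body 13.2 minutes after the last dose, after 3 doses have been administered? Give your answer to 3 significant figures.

The 3 doses were given 126, 69.6, 13.2 minutes ago.
Total = 661·(1/2)^(126/92.4) + 661·(1/2)^(69.6/92.4) + 661·(1/2)^(13.2/92.4)
      = 256.87 + 392.15 + 598.68 ≈ 1247.7 mg.

1250 mg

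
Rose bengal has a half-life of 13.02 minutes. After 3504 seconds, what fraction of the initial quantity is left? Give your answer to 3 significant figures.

3504 seconds = 58.4 minutes.
n = 58.4/13.02 ≈ 4.4854 half-lives.
Fraction remaining = (1/2)^4.4854 ≈ 0.044643.

0.0446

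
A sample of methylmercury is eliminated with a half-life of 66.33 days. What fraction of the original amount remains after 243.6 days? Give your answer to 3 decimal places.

n = 243.6/66.33 ≈ 3.6725 half-lives.
Fraction remaining = (1/2)^3.6725 ≈ 0.078425.

0.078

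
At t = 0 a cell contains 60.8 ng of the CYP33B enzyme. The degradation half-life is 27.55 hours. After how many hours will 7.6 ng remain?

82.65 hours

7.6/60.8 = 1/8, so 3 half-lives have elapsed.
t = 3 × 27.55 = 82.65 hours.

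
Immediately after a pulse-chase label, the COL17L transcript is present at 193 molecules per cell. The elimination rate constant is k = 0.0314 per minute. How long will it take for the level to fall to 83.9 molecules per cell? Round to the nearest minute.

27 minutes

t½ = ln 2 / k = 0.69315 / 0.0314 ≈ 22.075 minutes.
Fraction remaining = 83.9/193 ≈ 0.43472.
n = log₂(193/83.9) = ln(2.3004)/ln 2 ≈ 1.2019 half-lives.
t = n × t½ = 1.2019 × 22.075 ≈ 26.531 minutes.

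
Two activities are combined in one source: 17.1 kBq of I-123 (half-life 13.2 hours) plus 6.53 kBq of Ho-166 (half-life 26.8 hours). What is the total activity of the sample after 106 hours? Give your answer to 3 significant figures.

I-123: 17.1 × (1/2)^(106/13.2) = 17.1 × (1/2)^8.0303 ≈ 0.065408 kBq.
Ho-166: 6.53 × (1/2)^(106/26.8) = 6.53 × (1/2)^3.9552 ≈ 0.42099 kBq.
Total = 0.065408 + 0.42099 ≈ 0.4864 kBq.

0.486 kBq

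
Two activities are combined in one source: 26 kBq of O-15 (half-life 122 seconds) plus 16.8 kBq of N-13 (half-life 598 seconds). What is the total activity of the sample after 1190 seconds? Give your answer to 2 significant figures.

O-15: 26 × (1/2)^(1190/122) = 26 × (1/2)^9.7541 ≈ 0.030109 kBq.
N-13: 16.8 × (1/2)^(1190/598) = 16.8 × (1/2)^1.99 ≈ 4.2293 kBq.
Total = 0.030109 + 4.2293 ≈ 4.2594 kBq.

4.3 kBq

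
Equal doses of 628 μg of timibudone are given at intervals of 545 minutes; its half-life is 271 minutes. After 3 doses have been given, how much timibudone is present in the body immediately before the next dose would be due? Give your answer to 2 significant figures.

200 μg

The 3 doses were given 1635, 1090, 545 minutes ago.
Total = 628·(1/2)^(1635/271) + 628·(1/2)^(1090/271) + 628·(1/2)^(545/271)
      = 9.5892 + 38.652 + 155.8 ≈ 204.04 μg.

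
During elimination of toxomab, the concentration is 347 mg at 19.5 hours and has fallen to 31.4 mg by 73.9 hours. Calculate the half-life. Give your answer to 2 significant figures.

Over Δt = 73.9 − 19.5 = 54.4 hours, the level fell by a factor of 347/31.4 ≈ 11.051.
n = log₂(11.051) ≈ 3.4661 half-lives, so t½ = 54.4/3.4661 ≈ 15.695 hours.

16 hours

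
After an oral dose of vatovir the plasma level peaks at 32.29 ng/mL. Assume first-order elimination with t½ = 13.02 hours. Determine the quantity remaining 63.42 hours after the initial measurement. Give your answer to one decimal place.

1.1 ng/mL

Number of half-lives: n = 63.42/13.02 ≈ 4.871.
Remaining = 32.29 × (1/2)^4.871 = 32.29 × 0.034174 ≈ 1.1035 ng/mL.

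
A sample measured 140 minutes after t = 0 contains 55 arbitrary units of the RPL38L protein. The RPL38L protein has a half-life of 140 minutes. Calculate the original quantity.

Number of half-lives elapsed: n = 140/140 ≈ 1.
A₀ = A × 2^n = 55 × 2^1 = 55 × 2 ≈ 110 arbitrary units.

110 arbitrary units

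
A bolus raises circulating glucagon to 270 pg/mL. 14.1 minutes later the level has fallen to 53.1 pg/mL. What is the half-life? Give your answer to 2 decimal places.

A/A₀ = 53.1/270 ≈ 0.19667.
n = log₂(5.0847) ≈ 2.3462 half-lives elapsed in 14.1 minutes.
t½ = 14.1/2.3462 ≈ 6.0098 minutes.

6.01 minutes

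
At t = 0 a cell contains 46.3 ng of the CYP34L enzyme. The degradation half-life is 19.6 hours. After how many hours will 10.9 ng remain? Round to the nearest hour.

Fraction remaining = 10.9/46.3 ≈ 0.23542.
n = log₂(46.3/10.9) = ln(4.2477)/ln 2 ≈ 2.0867 half-lives.
t = n × t½ = 2.0867 × 19.6 ≈ 40.899 hours.

41 hours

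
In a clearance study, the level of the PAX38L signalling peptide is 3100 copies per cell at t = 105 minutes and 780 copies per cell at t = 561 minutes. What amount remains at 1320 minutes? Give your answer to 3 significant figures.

78.5 copies per cell

Over Δt = 561 − 105 = 456 minutes, the level fell by a factor of 3100/780 ≈ 3.9744.
n = log₂(3.9744) ≈ 1.9907 half-lives, so t½ = 456/1.9907 ≈ 229.06 minutes.
From t = 561 to t = 1320: 780 × (1/2)^((1320−561)/229.06) ≈ 78.457 copies per cell.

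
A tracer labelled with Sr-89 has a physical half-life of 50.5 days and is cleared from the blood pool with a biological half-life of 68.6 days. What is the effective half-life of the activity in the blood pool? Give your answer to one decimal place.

29.1 days

1/t_eff = 1/t_phys + 1/t_biol = 1/50.5 + 1/68.6 = 0.034379 per day.
t_eff = 50.5 × 68.6 / (50.5 + 68.6) ≈ 29.087 days.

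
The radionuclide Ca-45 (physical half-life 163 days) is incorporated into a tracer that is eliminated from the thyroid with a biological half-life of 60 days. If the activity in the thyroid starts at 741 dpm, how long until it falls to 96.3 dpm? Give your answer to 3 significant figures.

1/t_eff = 1/t_phys + 1/t_biol = 1/163 + 1/60 = 0.022802 per day.
t_eff = 163 × 60 / (163 + 60) ≈ 43.857 days.
n = log₂(741/96.3) ≈ 2.9439; t = 2.9439 × 43.857 ≈ 129.11 days.

129 days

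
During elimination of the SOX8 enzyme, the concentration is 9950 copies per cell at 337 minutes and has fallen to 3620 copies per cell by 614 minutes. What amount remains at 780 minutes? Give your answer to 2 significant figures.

Over Δt = 614 − 337 = 277 minutes, the level fell by a factor of 9950/3620 ≈ 2.7486.
n = log₂(2.7486) ≈ 1.4587 half-lives, so t½ = 277/1.4587 ≈ 189.89 minutes.
From t = 614 to t = 780: 3620 × (1/2)^((780−614)/189.89) ≈ 1975 copies per cell.

2000 copies per cell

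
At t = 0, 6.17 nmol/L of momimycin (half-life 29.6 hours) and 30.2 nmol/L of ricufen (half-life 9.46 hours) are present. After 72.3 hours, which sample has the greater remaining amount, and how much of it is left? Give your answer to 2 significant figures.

momimycin: 6.17 × (1/2)^2.4426 ≈ 1.135 nmol/L.
ricufen: 30.2 × (1/2)^7.6427 ≈ 0.15112 nmol/L.
Momimycin has more remaining, at ≈ 1.135 nmol/L.

momimycin, 1.1 nmol/L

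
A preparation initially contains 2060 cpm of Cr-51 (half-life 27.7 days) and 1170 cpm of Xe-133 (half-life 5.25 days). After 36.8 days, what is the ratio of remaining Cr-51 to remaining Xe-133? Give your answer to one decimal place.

Cr-51: 2060 × (1/2)^(36.8/27.7) = 2060 × (1/2)^1.3285 ≈ 820.24 cpm.
Xe-133: 1170 × (1/2)^(36.8/5.25) = 1170 × (1/2)^7.0095 ≈ 9.0805 cpm.
Ratio ≈ 820.24 / 9.0805 ≈ 90.33.

90.3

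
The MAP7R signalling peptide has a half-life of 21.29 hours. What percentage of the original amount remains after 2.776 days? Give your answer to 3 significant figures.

11.4%

2.776 days = 66.624 hours.
n = 66.624/21.29 ≈ 3.1294 half-lives.
Fraction remaining = (1/2)^3.1294 ≈ 0.11428, i.e. 11.428%.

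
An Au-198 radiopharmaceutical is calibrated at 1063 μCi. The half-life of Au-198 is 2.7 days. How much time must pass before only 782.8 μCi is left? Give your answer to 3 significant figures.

1.19 days

Fraction remaining = 782.8/1063 ≈ 0.73641.
n = log₂(1063/782.8) = ln(1.3579)/ln 2 ≈ 0.44143 half-lives.
t = n × t½ = 0.44143 × 2.7 ≈ 1.1919 days.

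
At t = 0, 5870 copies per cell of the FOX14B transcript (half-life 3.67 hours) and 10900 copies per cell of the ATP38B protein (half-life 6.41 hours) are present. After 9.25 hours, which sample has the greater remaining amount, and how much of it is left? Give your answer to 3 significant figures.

FOX14B transcript: 5870 × (1/2)^2.5204 ≈ 1023.1 copies per cell.
ATP38B protein: 10900 × (1/2)^1.4431 ≈ 4008.9 copies per cell.
ATP38B protein has more remaining, at ≈ 4008.9 copies per cell.

ATP38B protein, 4010 copies per cell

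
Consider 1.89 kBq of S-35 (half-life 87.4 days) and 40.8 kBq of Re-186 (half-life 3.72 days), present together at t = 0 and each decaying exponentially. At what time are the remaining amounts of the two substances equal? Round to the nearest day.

Set 1.89·(1/2)^(t/87.4) = 40.8·(1/2)^(t/3.72).
Taking log₂: log₂(1.89/40.8) = t·(1/87.4 − 1/3.72).
log₂(0.046324) = -4.4321; 1/87.4 − 1/3.72 = -0.25738.
t = -4.4321 / -0.25738 ≈ 17.22 days.

17 days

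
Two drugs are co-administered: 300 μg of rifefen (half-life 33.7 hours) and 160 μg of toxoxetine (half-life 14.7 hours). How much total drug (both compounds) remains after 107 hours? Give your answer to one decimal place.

34.2 μg

rifefen: 300 × (1/2)^(107/33.7) = 300 × (1/2)^3.1751 ≈ 33.215 μg.
toxoxetine: 160 × (1/2)^(107/14.7) = 160 × (1/2)^7.2789 ≈ 1.0303 μg.
Total = 33.215 + 1.0303 ≈ 34.245 μg.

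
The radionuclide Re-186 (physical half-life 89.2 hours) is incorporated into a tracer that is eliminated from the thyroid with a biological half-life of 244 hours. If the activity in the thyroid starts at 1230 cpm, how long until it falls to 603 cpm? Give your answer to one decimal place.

1/t_eff = 1/t_phys + 1/t_biol = 1/89.2 + 1/244 = 0.015309 per hour.
t_eff = 89.2 × 244 / (89.2 + 244) ≈ 65.321 hours.
n = log₂(1230/603) ≈ 1.0284; t = 1.0284 × 65.321 ≈ 67.177 hours.

67.2 hours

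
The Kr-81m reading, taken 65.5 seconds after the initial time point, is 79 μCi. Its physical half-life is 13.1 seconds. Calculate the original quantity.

Number of half-lives elapsed: n = 65.5/13.1 ≈ 5.
A₀ = A × 2^n = 79 × 2^5 = 79 × 32 ≈ 2528 μCi.

2528 μCi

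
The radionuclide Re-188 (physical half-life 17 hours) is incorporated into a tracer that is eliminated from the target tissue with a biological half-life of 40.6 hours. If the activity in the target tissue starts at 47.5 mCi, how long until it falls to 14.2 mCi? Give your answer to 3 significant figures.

20.9 hours

1/t_eff = 1/t_phys + 1/t_biol = 1/17 + 1/40.6 = 0.083454 per hour.
t_eff = 17 × 40.6 / (17 + 40.6) ≈ 11.983 hours.
n = log₂(47.5/14.2) ≈ 1.742; t = 1.742 × 11.983 ≈ 20.874 hours.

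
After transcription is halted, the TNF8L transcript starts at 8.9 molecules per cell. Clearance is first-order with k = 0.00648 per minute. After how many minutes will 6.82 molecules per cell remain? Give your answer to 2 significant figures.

41 minutes

t½ = ln 2 / k = 0.69315 / 0.00648 ≈ 106.97 minutes.
Fraction remaining = 6.82/8.9 ≈ 0.76629.
n = log₂(8.9/6.82) = ln(1.305)/ln 2 ≈ 0.38403 half-lives.
t = n × t½ = 0.38403 × 106.97 ≈ 41.079 minutes.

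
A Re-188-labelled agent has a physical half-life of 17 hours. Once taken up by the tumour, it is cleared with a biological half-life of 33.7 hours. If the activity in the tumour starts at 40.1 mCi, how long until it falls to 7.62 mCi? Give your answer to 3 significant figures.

27.1 hours

1/t_eff = 1/t_phys + 1/t_biol = 1/17 + 1/33.7 = 0.088497 per hour.
t_eff = 17 × 33.7 / (17 + 33.7) ≈ 11.3 hours.
n = log₂(40.1/7.62) ≈ 2.3957; t = 2.3957 × 11.3 ≈ 27.071 hours.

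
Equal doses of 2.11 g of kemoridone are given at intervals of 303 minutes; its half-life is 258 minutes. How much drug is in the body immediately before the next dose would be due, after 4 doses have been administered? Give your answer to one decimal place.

The 4 doses were given 1212, 909, 606, 303 minutes ago.
Total = 2.11·(1/2)^(1212/258) + 2.11·(1/2)^(909/258) + 2.11·(1/2)^(606/258) + 2.11·(1/2)^(303/258)
      = 0.08131 + 0.18352 + 0.4142 + 0.93486 ≈ 1.6139 g.

1.6 g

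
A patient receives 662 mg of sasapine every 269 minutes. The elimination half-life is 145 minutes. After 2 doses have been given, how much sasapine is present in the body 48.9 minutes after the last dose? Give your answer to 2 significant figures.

The 2 doses were given 317.9, 48.9 minutes ago.
Total = 662·(1/2)^(317.9/145) + 662·(1/2)^(48.9/145)
      = 144.84 + 524.01 ≈ 668.84 mg.

670 mg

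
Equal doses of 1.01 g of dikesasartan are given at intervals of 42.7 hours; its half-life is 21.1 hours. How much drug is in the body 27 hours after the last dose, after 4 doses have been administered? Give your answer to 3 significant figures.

0.550 g

The 4 doses were given 155.1, 112.4, 69.7, 27 hours ago.
Total = 1.01·(1/2)^(155.1/21.1) + 1.01·(1/2)^(112.4/21.1) + 1.01·(1/2)^(69.7/21.1) + 1.01·(1/2)^(27/21.1)
      = 0.0061878 + 0.025161 + 0.10231 + 0.41602 ≈ 0.54968 g.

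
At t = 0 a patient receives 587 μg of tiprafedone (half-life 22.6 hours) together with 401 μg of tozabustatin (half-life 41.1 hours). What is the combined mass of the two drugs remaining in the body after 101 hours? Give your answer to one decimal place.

tiprafedone: 587 × (1/2)^(101/22.6) = 587 × (1/2)^4.469 ≈ 26.505 μg.
tozabustatin: 401 × (1/2)^(101/41.1) = 401 × (1/2)^2.4574 ≈ 73.011 μg.
Total = 26.505 + 73.011 ≈ 99.516 μg.

99.5 μg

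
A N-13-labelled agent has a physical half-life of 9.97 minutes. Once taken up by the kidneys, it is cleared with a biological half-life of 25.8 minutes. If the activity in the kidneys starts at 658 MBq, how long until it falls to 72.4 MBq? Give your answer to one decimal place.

1/t_eff = 1/t_phys + 1/t_biol = 1/9.97 + 1/25.8 = 0.13906 per minute.
t_eff = 9.97 × 25.8 / (9.97 + 25.8) ≈ 7.1911 minutes.
n = log₂(658/72.4) ≈ 3.184; t = 3.184 × 7.1911 ≈ 22.897 minutes.

22.9 minutes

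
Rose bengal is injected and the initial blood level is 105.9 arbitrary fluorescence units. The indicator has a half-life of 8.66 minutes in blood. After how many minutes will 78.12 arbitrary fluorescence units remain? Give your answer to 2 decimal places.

3.80 minutes

Fraction remaining = 78.12/105.9 ≈ 0.73768.
n = log₂(105.9/78.12) = ln(1.3556)/ln 2 ≈ 0.43894 half-lives.
t = n × t½ = 0.43894 × 8.66 ≈ 3.8012 minutes.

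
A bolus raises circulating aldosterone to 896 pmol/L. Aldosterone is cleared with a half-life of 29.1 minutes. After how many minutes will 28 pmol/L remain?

28/896 = 1/32, so 5 half-lives have elapsed.
t = 5 × 29.1 = 145.5 minutes.

145.5 minutes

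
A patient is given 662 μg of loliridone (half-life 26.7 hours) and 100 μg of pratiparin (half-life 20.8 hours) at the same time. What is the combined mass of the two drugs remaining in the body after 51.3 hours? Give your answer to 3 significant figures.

loliridone: 662 × (1/2)^(51.3/26.7) = 662 × (1/2)^1.9213 ≈ 174.77 μg.
pratiparin: 100 × (1/2)^(51.3/20.8) = 100 × (1/2)^2.4663 ≈ 18.095 μg.
Total = 174.77 + 18.095 ≈ 192.87 μg.

193 μg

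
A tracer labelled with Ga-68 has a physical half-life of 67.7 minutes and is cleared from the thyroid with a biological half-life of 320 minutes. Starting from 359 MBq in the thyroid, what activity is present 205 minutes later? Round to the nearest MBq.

1/t_eff = 1/t_phys + 1/t_biol = 1/67.7 + 1/320 = 0.017896 per minute.
t_eff = 67.7 × 320 / (67.7 + 320) ≈ 55.878 minutes.
Remaining = 359 × (1/2)^(205/55.878) = 359 × (1/2)^3.6687 ≈ 28.23 MBq.

28 MBq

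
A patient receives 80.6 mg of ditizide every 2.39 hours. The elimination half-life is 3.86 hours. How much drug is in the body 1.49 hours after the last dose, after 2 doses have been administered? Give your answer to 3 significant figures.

The 2 doses were given 3.88, 1.49 hours ago.
Total = 80.6·(1/2)^(3.88/3.86) + 80.6·(1/2)^(1.49/3.86)
      = 40.156 + 61.679 ≈ 101.83 mg.

102 mg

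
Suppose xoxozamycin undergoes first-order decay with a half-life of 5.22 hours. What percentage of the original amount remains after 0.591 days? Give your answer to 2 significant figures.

15%

0.591 days = 14.184 hours.
n = 14.184/5.22 ≈ 2.7172 half-lives.
Fraction remaining = (1/2)^2.7172 ≈ 0.15206, i.e. 15.206%.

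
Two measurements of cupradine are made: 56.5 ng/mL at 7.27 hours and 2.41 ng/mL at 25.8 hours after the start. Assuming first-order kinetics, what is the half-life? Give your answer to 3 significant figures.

Over Δt = 25.8 − 7.27 = 18.53 hours, the level fell by a factor of 56.5/2.41 ≈ 23.444.
n = log₂(23.444) ≈ 4.5511 half-lives, so t½ = 18.53/4.5511 ≈ 4.0715 hours.

4.07 hours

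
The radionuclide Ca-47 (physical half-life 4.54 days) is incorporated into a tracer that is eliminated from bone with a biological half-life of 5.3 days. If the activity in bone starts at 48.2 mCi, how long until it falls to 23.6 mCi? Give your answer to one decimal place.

1/t_eff = 1/t_phys + 1/t_biol = 1/4.54 + 1/5.3 = 0.40894 per day.
t_eff = 4.54 × 5.3 / (4.54 + 5.3) ≈ 2.4453 days.
n = log₂(48.2/23.6) ≈ 1.0302; t = 1.0302 × 2.4453 ≈ 2.5193 days.

2.5 days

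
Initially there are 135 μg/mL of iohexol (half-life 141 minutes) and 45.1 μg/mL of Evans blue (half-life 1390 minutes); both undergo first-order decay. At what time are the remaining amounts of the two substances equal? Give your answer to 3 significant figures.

Set 135·(1/2)^(t/141) = 45.1·(1/2)^(t/1390).
Taking log₂: log₂(135/45.1) = t·(1/141 − 1/1390).
log₂(2.9933) = 1.5818; 1/141 − 1/1390 = 0.0063728.
t = 1.5818 / 0.0063728 ≈ 248.21 minutes.

248 minutes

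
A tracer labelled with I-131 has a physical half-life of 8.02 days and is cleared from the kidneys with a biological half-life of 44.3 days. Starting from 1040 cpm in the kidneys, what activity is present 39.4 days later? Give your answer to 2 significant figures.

19 cpm

1/t_eff = 1/t_phys + 1/t_biol = 1/8.02 + 1/44.3 = 0.14726 per day.
t_eff = 8.02 × 44.3 / (8.02 + 44.3) ≈ 6.7906 days.
Remaining = 1040 × (1/2)^(39.4/6.7906) = 1040 × (1/2)^5.8021 ≈ 18.639 cpm.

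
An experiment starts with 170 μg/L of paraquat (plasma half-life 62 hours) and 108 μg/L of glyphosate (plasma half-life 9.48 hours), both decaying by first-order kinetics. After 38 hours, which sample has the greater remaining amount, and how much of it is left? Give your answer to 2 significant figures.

paraquat, 110 μg/L

paraquat: 170 × (1/2)^0.6129 ≈ 111.16 μg/L.
glyphosate: 108 × (1/2)^4.0084 ≈ 6.7106 μg/L.
Paraquat has more remaining, at ≈ 111.16 μg/L.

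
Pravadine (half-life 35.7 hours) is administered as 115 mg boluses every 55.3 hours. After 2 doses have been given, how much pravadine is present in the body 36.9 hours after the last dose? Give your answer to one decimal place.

The 2 doses were given 92.2, 36.9 hours ago.
Total = 115·(1/2)^(92.2/35.7) + 115·(1/2)^(36.9/35.7)
      = 19.198 + 56.176 ≈ 75.373 mg.

75.4 mg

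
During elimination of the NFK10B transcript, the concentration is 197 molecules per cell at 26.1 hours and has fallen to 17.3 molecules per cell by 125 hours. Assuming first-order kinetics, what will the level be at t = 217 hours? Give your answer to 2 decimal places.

1.80 molecules per cell

Over Δt = 125 − 26.1 = 98.9 hours, the level fell by a factor of 197/17.3 ≈ 11.387.
n = log₂(11.387) ≈ 3.5094 half-lives, so t½ = 98.9/3.5094 ≈ 28.182 hours.
From t = 125 to t = 217: 17.3 × (1/2)^((217−125)/28.182) ≈ 1.8002 molecules per cell.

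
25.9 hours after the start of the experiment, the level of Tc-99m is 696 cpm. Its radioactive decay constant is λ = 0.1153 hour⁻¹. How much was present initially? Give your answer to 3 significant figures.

13800 cpm

t½ = ln 2 / λ = 0.69315 / 0.1153 ≈ 6.0117 hours.
Number of half-lives elapsed: n = 25.9/6.0117 ≈ 4.3083.
A₀ = A × 2^n = 696 × 2^4.3083 = 696 × 19.812 ≈ 13789 cpm.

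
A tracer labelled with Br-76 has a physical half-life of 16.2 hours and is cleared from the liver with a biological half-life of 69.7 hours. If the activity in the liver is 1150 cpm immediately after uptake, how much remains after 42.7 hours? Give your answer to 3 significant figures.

1/t_eff = 1/t_phys + 1/t_biol = 1/16.2 + 1/69.7 = 0.076076 per hour.
t_eff = 16.2 × 69.7 / (16.2 + 69.7) ≈ 13.145 hours.
Remaining = 1150 × (1/2)^(42.7/13.145) = 1150 × (1/2)^3.2484 ≈ 121.01 cpm.

121 cpm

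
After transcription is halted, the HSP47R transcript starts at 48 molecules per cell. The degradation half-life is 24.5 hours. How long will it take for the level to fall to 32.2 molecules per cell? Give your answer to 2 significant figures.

Fraction remaining = 32.2/48 ≈ 0.67083.
n = log₂(48/32.2) = ln(1.4907)/ln 2 ≈ 0.57597 half-lives.
t = n × t½ = 0.57597 × 24.5 ≈ 14.111 hours.

14 hours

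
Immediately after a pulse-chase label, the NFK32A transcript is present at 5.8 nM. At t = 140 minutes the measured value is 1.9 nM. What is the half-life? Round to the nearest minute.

A/A₀ = 1.9/5.8 ≈ 0.32759.
n = log₂(3.0526) ≈ 1.6101 half-lives elapsed in 140 minutes.
t½ = 140/1.6101 ≈ 86.954 minutes.

87 minutes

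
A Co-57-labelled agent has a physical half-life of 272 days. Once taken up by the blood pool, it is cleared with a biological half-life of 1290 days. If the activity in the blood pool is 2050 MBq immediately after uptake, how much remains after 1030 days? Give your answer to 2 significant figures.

1/t_eff = 1/t_phys + 1/t_biol = 1/272 + 1/1290 = 0.0044517 per day.
t_eff = 272 × 1290 / (272 + 1290) ≈ 224.64 days.
Remaining = 2050 × (1/2)^(1030/224.64) = 2050 × (1/2)^4.5852 ≈ 85.402 MBq.

85 MBq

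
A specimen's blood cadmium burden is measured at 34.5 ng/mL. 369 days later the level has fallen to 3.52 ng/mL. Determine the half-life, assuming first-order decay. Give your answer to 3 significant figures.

112 days

A/A₀ = 3.52/34.5 ≈ 0.10203.
n = log₂(9.8011) ≈ 3.2929 half-lives elapsed in 369 days.
t½ = 369/3.2929 ≈ 112.06 days.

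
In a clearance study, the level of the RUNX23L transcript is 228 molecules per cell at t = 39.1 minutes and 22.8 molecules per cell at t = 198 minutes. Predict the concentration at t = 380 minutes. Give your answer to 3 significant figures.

Over Δt = 198 − 39.1 = 158.9 minutes, the level fell by a factor of 228/22.8 ≈ 10.
n = log₂(10) ≈ 3.3219 half-lives, so t½ = 158.9/3.3219 ≈ 47.834 minutes.
From t = 198 to t = 380: 22.8 × (1/2)^((380−198)/47.834) ≈ 1.6314 molecules per cell.

1.63 molecules per cell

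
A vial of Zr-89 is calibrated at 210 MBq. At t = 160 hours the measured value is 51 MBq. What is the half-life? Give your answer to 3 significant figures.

A/A₀ = 51/210 ≈ 0.24286.
n = log₂(4.1176) ≈ 2.0418 half-lives elapsed in 160 hours.
t½ = 160/2.0418 ≈ 78.361 hours.

78.4 hours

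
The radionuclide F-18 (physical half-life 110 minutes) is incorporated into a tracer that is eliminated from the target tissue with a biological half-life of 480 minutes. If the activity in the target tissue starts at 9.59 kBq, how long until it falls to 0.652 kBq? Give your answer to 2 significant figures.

1/t_eff = 1/t_phys + 1/t_biol = 1/110 + 1/480 = 0.011174 per minute.
t_eff = 110 × 480 / (110 + 480) ≈ 89.492 minutes.
n = log₂(9.59/0.652) ≈ 3.8786; t = 3.8786 × 89.492 ≈ 347.1 minutes.

350 minutes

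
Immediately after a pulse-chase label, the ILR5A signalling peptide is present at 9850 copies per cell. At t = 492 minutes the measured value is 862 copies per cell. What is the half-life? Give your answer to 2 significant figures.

140 minutes

A/A₀ = 862/9850 ≈ 0.087513.
n = log₂(11.427) ≈ 3.5144 half-lives elapsed in 492 minutes.
t½ = 492/3.5144 ≈ 140 minutes.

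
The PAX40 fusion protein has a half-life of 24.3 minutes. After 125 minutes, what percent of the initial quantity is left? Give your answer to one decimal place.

n = 125/24.3 ≈ 5.144 half-lives.
Fraction remaining = (1/2)^5.144 ≈ 0.028281, i.e. 2.8281%.

2.8%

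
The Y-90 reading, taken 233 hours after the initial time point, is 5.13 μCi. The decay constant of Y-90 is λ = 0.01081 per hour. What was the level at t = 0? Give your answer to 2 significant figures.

t½ = ln 2 / λ = 0.69315 / 0.01081 ≈ 64.121 hours.
Number of half-lives elapsed: n = 233/64.121 ≈ 3.6338.
A₀ = A × 2^n = 5.13 × 2^3.6338 = 5.13 × 12.413 ≈ 63.678 μCi.

64 μCi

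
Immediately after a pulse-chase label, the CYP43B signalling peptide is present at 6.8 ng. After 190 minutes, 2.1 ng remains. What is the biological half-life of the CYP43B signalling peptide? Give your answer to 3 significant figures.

A/A₀ = 2.1/6.8 ≈ 0.30882.
n = log₂(3.2381) ≈ 1.6951 half-lives elapsed in 190 minutes.
t½ = 190/1.6951 ≈ 112.08 minutes.

112 minutes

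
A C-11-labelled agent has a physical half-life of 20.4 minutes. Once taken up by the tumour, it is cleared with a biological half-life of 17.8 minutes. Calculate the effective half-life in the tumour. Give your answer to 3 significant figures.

1/t_eff = 1/t_phys + 1/t_biol = 1/20.4 + 1/17.8 = 0.1052 per minute.
t_eff = 20.4 × 17.8 / (20.4 + 17.8) ≈ 9.5058 minutes.

9.51 minutes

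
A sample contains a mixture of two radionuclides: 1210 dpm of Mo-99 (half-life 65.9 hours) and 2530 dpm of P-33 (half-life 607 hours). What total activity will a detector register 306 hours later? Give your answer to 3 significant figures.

Mo-99: 1210 × (1/2)^(306/65.9) = 1210 × (1/2)^4.6434 ≈ 48.415 dpm.
P-33: 2530 × (1/2)^(306/607) = 2530 × (1/2)^0.50412 ≈ 1783.9 dpm.
Total = 48.415 + 1783.9 ≈ 1832.3 dpm.

1830 dpm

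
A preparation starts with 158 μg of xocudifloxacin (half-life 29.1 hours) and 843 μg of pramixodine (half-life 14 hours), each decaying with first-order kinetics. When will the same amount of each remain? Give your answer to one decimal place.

Set 158·(1/2)^(t/29.1) = 843·(1/2)^(t/14).
Taking log₂: log₂(158/843) = t·(1/29.1 − 1/14).
log₂(0.18743) = -2.4156; 1/29.1 − 1/14 = -0.037064.
t = -2.4156 / -0.037064 ≈ 65.173 hours.

65.2 hours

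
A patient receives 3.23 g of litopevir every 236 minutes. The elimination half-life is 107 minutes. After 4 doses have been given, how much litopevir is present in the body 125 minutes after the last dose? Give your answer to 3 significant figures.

1.83 g

The 4 doses were given 833, 597, 361, 125 minutes ago.
Total = 3.23·(1/2)^(833/107) + 3.23·(1/2)^(597/107) + 3.23·(1/2)^(361/107) + 3.23·(1/2)^(125/107)
      = 0.014644 + 0.06755 + 0.31159 + 1.4372 ≈ 1.831 g.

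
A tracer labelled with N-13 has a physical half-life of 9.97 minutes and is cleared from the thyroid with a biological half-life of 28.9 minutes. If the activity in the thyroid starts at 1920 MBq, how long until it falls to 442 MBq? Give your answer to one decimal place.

1/t_eff = 1/t_phys + 1/t_biol = 1/9.97 + 1/28.9 = 0.1349 per minute.
t_eff = 9.97 × 28.9 / (9.97 + 28.9) ≈ 7.4127 minutes.
n = log₂(1920/442) ≈ 2.119; t = 2.119 × 7.4127 ≈ 15.707 minutes.

15.7 minutes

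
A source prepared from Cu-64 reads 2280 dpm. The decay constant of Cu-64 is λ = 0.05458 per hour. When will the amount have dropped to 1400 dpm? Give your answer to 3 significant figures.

8.94 hours

t½ = ln 2 / λ = 0.69315 / 0.05458 ≈ 12.7 hours.
Fraction remaining = 1400/2280 ≈ 0.61404.
n = log₂(2280/1400) = ln(1.6286)/ln 2 ≈ 0.70361 half-lives.
t = n × t½ = 0.70361 × 12.7 ≈ 8.9356 hours.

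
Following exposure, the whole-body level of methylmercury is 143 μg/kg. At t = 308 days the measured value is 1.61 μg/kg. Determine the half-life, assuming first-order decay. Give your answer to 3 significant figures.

47.6 days

A/A₀ = 1.61/143 ≈ 0.011259.
n = log₂(88.82) ≈ 6.4728 half-lives elapsed in 308 days.
t½ = 308/6.4728 ≈ 47.584 days.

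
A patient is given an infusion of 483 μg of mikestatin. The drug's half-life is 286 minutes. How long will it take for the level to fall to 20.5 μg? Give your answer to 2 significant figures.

1300 minutes

Fraction remaining = 20.5/483 ≈ 0.042443.
n = log₂(483/20.5) = ln(23.561)/ln 2 ≈ 4.5583 half-lives.
t = n × t½ = 4.5583 × 286 ≈ 1303.7 minutes.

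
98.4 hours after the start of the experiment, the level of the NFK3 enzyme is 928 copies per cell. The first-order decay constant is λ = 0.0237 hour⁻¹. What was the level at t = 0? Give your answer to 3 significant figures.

t½ = ln 2 / λ = 0.69315 / 0.0237 ≈ 29.247 hours.
Number of half-lives elapsed: n = 98.4/29.247 ≈ 3.3645.
A₀ = A × 2^n = 928 × 2^3.3645 = 928 × 10.299 ≈ 9557.8 copies per cell.

9560 copies per cell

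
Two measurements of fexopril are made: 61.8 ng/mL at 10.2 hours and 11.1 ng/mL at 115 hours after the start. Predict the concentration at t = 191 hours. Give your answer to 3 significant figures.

3.20 ng/mL

Over Δt = 115 − 10.2 = 104.8 hours, the level fell by a factor of 61.8/11.1 ≈ 5.5676.
n = log₂(5.5676) ≈ 2.477 half-lives, so t½ = 104.8/2.477 ≈ 42.308 hours.
From t = 115 to t = 191: 11.1 × (1/2)^((191−115)/42.308) ≈ 3.1958 ng/mL.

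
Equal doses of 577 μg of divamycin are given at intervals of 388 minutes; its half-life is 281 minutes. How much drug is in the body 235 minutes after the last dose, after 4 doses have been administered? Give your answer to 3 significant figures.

513 μg

The 4 doses were given 1399, 1011, 623, 235 minutes ago.
Total = 577·(1/2)^(1399/281) + 577·(1/2)^(1011/281) + 577·(1/2)^(623/281) + 577·(1/2)^(235/281)
      = 18.3 + 47.655 + 124.1 + 323.17 ≈ 513.22 μg.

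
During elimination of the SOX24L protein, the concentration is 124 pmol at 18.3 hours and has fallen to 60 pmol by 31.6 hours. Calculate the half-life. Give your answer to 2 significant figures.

13 hours

Over Δt = 31.6 − 18.3 = 13.3 hours, the level fell by a factor of 124/60 ≈ 2.0667.
n = log₂(2.0667) ≈ 1.0473 half-lives, so t½ = 13.3/1.0473 ≈ 12.699 hours.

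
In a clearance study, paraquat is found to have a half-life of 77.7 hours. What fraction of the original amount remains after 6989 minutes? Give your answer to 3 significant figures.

6989 minutes = 116.483 hours.
n = 116.483/77.7 ≈ 1.4991 half-lives.
Fraction remaining = (1/2)^1.4991 ≈ 0.35376.

0.354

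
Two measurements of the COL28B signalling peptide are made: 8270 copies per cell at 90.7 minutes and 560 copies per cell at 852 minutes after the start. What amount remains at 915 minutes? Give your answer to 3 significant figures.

Over Δt = 852 − 90.7 = 761.3 minutes, the level fell by a factor of 8270/560 ≈ 14.768.
n = log₂(14.768) ≈ 3.8844 half-lives, so t½ = 761.3/3.8844 ≈ 195.99 minutes.
From t = 852 to t = 915: 560 × (1/2)^((915−852)/195.99) ≈ 448.15 copies per cell.

448 copies per cell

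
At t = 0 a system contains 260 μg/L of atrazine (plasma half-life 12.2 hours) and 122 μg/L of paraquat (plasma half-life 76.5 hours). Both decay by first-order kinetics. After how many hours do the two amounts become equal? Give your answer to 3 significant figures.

15.8 hours

Set 260·(1/2)^(t/12.2) = 122·(1/2)^(t/76.5).
Taking log₂: log₂(260/122) = t·(1/12.2 − 1/76.5).
log₂(2.1311) = 1.0916; 1/12.2 − 1/76.5 = 0.068895.
t = 1.0916 / 0.068895 ≈ 15.845 hours.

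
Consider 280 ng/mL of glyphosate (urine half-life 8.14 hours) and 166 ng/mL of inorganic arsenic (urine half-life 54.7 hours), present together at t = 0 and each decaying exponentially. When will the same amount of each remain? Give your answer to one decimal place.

7.2 hours

Set 280·(1/2)^(t/8.14) = 166·(1/2)^(t/54.7).
Taking log₂: log₂(280/166) = t·(1/8.14 − 1/54.7).
log₂(1.6867) = 0.75424; 1/8.14 − 1/54.7 = 0.10457.
t = 0.75424 / 0.10457 ≈ 7.2129 hours.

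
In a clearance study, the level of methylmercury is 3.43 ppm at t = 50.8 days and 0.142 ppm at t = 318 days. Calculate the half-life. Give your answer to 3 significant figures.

Over Δt = 318 − 50.8 = 267.2 days, the level fell by a factor of 3.43/0.142 ≈ 24.155.
n = log₂(24.155) ≈ 4.5942 half-lives, so t½ = 267.2/4.5942 ≈ 58.16 days.

58.2 days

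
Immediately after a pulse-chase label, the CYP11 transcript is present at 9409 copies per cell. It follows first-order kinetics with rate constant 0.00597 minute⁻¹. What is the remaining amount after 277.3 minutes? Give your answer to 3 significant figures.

t½ = ln 2 / λ = 0.69315 / 0.00597 ≈ 116.11 minutes.
Number of half-lives: n = 277.3/116.11 ≈ 2.3884.
Remaining = 9409 × (1/2)^2.3884 = 9409 × 0.191 ≈ 1797.1 copies per cell.

1800 copies per cell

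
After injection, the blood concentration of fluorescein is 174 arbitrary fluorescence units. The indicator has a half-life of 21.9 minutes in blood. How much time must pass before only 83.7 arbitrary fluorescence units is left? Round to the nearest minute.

Fraction remaining = 83.7/174 ≈ 0.48103.
n = log₂(174/83.7) = ln(2.0789)/ln 2 ≈ 1.0558 half-lives.
t = n × t½ = 1.0558 × 21.9 ≈ 23.122 minutes.

23 minutes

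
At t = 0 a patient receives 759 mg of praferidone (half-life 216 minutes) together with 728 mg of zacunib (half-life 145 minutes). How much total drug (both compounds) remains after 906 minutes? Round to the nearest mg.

praferidone: 759 × (1/2)^(906/216) = 759 × (1/2)^4.1944 ≈ 41.456 mg.
zacunib: 728 × (1/2)^(906/145) = 728 × (1/2)^6.2483 ≈ 9.5766 mg.
Total = 41.456 + 9.5766 ≈ 51.033 mg.

51 mg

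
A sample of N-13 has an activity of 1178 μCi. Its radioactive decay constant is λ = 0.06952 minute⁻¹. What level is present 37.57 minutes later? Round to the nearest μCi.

t½ = ln 2 / λ = 0.69315 / 0.06952 ≈ 9.9705 minutes.
Number of half-lives: n = 37.57/9.9705 ≈ 3.7681.
Remaining = 1178 × (1/2)^3.7681 = 1178 × 0.073397 ≈ 86.462 μCi.

86 μCi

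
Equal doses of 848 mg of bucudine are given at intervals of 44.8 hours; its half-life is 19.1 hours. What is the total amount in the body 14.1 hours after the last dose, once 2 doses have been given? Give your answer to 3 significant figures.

The 2 doses were given 58.9, 14.1 hours ago.
Total = 848·(1/2)^(58.9/19.1) + 848·(1/2)^(14.1/19.1)
      = 100.02 + 508.36 ≈ 608.38 mg.

608 mg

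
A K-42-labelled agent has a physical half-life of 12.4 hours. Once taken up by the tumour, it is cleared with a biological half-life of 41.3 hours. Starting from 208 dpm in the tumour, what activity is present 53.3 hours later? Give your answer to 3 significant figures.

1/t_eff = 1/t_phys + 1/t_biol = 1/12.4 + 1/41.3 = 0.10486 per hour.
t_eff = 12.4 × 41.3 / (12.4 + 41.3) ≈ 9.5367 hours.
Remaining = 208 × (1/2)^(53.3/9.5367) = 208 × (1/2)^5.5889 ≈ 4.3214 dpm.

4.32 dpm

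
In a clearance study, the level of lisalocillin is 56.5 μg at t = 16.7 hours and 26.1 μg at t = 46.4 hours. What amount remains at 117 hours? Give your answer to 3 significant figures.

Over Δt = 46.4 − 16.7 = 29.7 hours, the level fell by a factor of 56.5/26.1 ≈ 2.1648.
n = log₂(2.1648) ≈ 1.1142 half-lives, so t½ = 29.7/1.1142 ≈ 26.656 hours.
From t = 46.4 to t = 117: 26.1 × (1/2)^((117−46.4)/26.656) ≈ 4.1624 μg.

4.16 μg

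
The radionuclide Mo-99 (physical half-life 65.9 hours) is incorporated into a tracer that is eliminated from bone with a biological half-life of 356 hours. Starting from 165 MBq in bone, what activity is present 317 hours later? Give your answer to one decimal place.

1/t_eff = 1/t_phys + 1/t_biol = 1/65.9 + 1/356 = 0.017983 per hour.
t_eff = 65.9 × 356 / (65.9 + 356) ≈ 55.607 hours.
Remaining = 165 × (1/2)^(317/55.607) = 165 × (1/2)^5.7008 ≈ 3.1724 MBq.

3.2 MBq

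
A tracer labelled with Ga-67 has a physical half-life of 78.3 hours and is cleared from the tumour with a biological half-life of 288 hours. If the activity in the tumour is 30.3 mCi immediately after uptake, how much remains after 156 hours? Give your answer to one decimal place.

5.2 mCi

1/t_eff = 1/t_phys + 1/t_biol = 1/78.3 + 1/288 = 0.016244 per hour.
t_eff = 78.3 × 288 / (78.3 + 288) ≈ 61.563 hours.
Remaining = 30.3 × (1/2)^(156/61.563) = 30.3 × (1/2)^2.534 ≈ 5.2316 mCi.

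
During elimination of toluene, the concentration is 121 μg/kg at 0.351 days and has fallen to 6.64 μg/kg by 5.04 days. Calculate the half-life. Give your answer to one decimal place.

1.1 days

Over Δt = 5.04 − 0.351 = 4.689 days, the level fell by a factor of 121/6.64 ≈ 18.223.
n = log₂(18.223) ≈ 4.1877 half-lives, so t½ = 4.689/4.1877 ≈ 1.1197 days.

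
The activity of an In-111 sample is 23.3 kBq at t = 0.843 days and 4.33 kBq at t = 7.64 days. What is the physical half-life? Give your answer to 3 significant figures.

Over Δt = 7.64 − 0.843 = 6.797 days, the level fell by a factor of 23.3/4.33 ≈ 5.3811.
n = log₂(5.3811) ≈ 2.4279 half-lives, so t½ = 6.797/2.4279 ≈ 2.7995 days.

2.80 days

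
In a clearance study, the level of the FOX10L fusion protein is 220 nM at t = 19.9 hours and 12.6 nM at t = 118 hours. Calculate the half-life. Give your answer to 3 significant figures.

Over Δt = 118 − 19.9 = 98.1 hours, the level fell by a factor of 220/12.6 ≈ 17.46.
n = log₂(17.46) ≈ 4.126 half-lives, so t½ = 98.1/4.126 ≈ 23.776 hours.

23.8 hours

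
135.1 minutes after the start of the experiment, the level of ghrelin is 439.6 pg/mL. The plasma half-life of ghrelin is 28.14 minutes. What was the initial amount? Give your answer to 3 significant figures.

12300 pg/mL

Number of half-lives elapsed: n = 135.1/28.14 ≈ 4.801.
A₀ = A × 2^n = 439.6 × 2^4.801 = 439.6 × 27.877 ≈ 12255 pg/mL.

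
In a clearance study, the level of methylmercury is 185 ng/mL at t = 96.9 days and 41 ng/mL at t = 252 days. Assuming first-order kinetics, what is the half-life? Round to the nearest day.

71 days

Over Δt = 252 − 96.9 = 155.1 days, the level fell by a factor of 185/41 ≈ 4.5122.
n = log₂(4.5122) ≈ 2.1738 half-lives, so t½ = 155.1/2.1738 ≈ 71.349 days.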